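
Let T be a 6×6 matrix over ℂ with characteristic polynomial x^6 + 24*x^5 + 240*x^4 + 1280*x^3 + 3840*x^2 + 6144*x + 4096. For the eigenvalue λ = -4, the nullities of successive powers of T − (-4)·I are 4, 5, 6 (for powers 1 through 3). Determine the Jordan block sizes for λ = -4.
Block sizes for λ = -4: [3, 1, 1, 1]

From the dimensions of kernels of powers, the number of Jordan blocks of size at least j is d_j − d_{j−1} where d_j = dim ker(N^j) (with d_0 = 0). Computing the differences gives [4, 1, 1].
The number of blocks of size exactly k is (#blocks of size ≥ k) − (#blocks of size ≥ k + 1), so the partition is: 3 block(s) of size 1, 1 block(s) of size 3.
In nonincreasing order the block sizes are [3, 1, 1, 1].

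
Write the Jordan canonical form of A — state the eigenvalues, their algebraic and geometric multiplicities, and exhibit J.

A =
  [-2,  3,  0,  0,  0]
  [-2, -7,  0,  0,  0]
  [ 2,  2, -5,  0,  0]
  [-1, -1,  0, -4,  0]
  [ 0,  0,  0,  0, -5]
J_1(-5) ⊕ J_1(-5) ⊕ J_1(-5) ⊕ J_2(-4)

The characteristic polynomial is
  det(x·I − A) = x^5 + 23*x^4 + 211*x^3 + 965*x^2 + 2200*x + 2000 = (x + 4)^2*(x + 5)^3

Eigenvalues and multiplicities (the geometric multiplicity of λ is n − rank(A − λI), which equals the number of Jordan blocks for λ):
  λ = -5: algebraic multiplicity = 3, geometric multiplicity = 3
  λ = -4: algebraic multiplicity = 2, geometric multiplicity = 1

Determining the block sizes for each eigenvalue:
  λ = -5: gm = am = 3, so every block has size 1 → block sizes [1, 1, 1]
  λ = -4: one block (gm = 1), so the single block has size am = 2 → block sizes [2]

Assembling the blocks gives a Jordan form
J =
  [-5,  0,  0,  0,  0]
  [ 0, -5,  0,  0,  0]
  [ 0,  0, -5,  0,  0]
  [ 0,  0,  0, -4,  1]
  [ 0,  0,  0,  0, -4]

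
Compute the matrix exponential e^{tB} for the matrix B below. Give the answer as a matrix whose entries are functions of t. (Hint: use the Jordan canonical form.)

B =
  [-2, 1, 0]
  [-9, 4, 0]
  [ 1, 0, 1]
e^{tB} =
  [-3*t*exp(t) + exp(t), t*exp(t), 0]
  [-9*t*exp(t), 3*t*exp(t) + exp(t), 0]
  [-3*t^2*exp(t)/2 + t*exp(t), t^2*exp(t)/2, exp(t)]

Strategy: write B = P · J · P⁻¹ where J is a Jordan canonical form, so e^{tB} = P · e^{tJ} · P⁻¹, and e^{tJ} can be computed block-by-block.

B has Jordan form
J =
  [1, 1, 0]
  [0, 1, 1]
  [0, 0, 1]
(up to reordering of blocks).

Per-block formulas:
  For a 3×3 Jordan block J_3(1): exp(t · J_3(1)) = e^(1t)·(I + t·N + (t^2/2)·N^2), where N is the 3×3 nilpotent shift.

After assembling e^{tJ} and conjugating by P, we get:

e^{tB} =
  [-3*t*exp(t) + exp(t), t*exp(t), 0]
  [-9*t*exp(t), 3*t*exp(t) + exp(t), 0]
  [-3*t^2*exp(t)/2 + t*exp(t), t^2*exp(t)/2, exp(t)]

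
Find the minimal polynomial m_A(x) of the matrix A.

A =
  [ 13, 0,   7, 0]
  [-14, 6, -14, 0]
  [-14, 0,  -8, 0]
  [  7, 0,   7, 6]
x^2 - 5*x - 6

The characteristic polynomial is χ_A(x) = (x - 6)^3*(x + 1), so the eigenvalues are known. The minimal polynomial is
  m_A(x) = Π_λ (x − λ)^{k_λ}
where k_λ is the size of the *largest* Jordan block for λ (equivalently, the smallest k with (A − λI)^k v = 0 for every generalised eigenvector v of λ).

  λ = -1: largest Jordan block has size 1, contributing (x + 1)
  λ = 6: largest Jordan block has size 1, contributing (x − 6)

So m_A(x) = (x - 6)*(x + 1) = x^2 - 5*x - 6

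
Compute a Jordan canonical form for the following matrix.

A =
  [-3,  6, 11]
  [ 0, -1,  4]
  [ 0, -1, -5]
J_3(-3)

The characteristic polynomial is
  det(x·I − A) = x^3 + 9*x^2 + 27*x + 27 = (x + 3)^3

Eigenvalues and multiplicities (the geometric multiplicity of λ is n − rank(A − λI), which equals the number of Jordan blocks for λ):
  λ = -3: algebraic multiplicity = 3, geometric multiplicity = 1

Determining the block sizes for each eigenvalue:
  λ = -3: one block (gm = 1), so the single block has size am = 3 → block sizes [3]

Assembling the blocks gives a Jordan form
J =
  [-3,  1,  0]
  [ 0, -3,  1]
  [ 0,  0, -3]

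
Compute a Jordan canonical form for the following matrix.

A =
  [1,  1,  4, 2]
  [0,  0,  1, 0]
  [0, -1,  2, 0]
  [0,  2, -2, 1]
J_3(1) ⊕ J_1(1)

The characteristic polynomial is
  det(x·I − A) = x^4 - 4*x^3 + 6*x^2 - 4*x + 1 = (x - 1)^4

Eigenvalues and multiplicities (the geometric multiplicity of λ is n − rank(A − λI), which equals the number of Jordan blocks for λ):
  λ = 1: algebraic multiplicity = 4, geometric multiplicity = 2

Determining the block sizes for each eigenvalue:
  λ = 1: with am = 4 and gm = 2, the partition is not yet determined (e.g. several partitions of 4 into 2 parts exist). Let N = A − (1)·I. Computing rank(N^1) = 2, rank(N^2) = 1, rank(N^3) = 0; the number of blocks of size ≥ j is rank(N^{j−1}) − rank(N^j), giving [2, 1, 1]. So we have 1 block(s) of size 3, 1 block(s) of size 1 → block sizes [3, 1]

Assembling the blocks gives a Jordan form
J =
  [1, 1, 0, 0]
  [0, 1, 1, 0]
  [0, 0, 1, 0]
  [0, 0, 0, 1]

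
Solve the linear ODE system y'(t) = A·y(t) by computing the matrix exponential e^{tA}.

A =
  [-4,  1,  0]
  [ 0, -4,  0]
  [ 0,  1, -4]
e^{tA} =
  [exp(-4*t), t*exp(-4*t), 0]
  [0, exp(-4*t), 0]
  [0, t*exp(-4*t), exp(-4*t)]

Strategy: write A = P · J · P⁻¹ where J is a Jordan canonical form, so e^{tA} = P · e^{tJ} · P⁻¹, and e^{tJ} can be computed block-by-block.

A has Jordan form
J =
  [-4,  1,  0]
  [ 0, -4,  0]
  [ 0,  0, -4]
(up to reordering of blocks).

Per-block formulas:
  For a 1×1 block at λ = -4: exp(t · [-4]) = [e^(-4t)].
  For a 2×2 Jordan block J_2(-4): exp(t · J_2(-4)) = e^(-4t)·(I + t·N), where N is the 2×2 nilpotent shift.

After assembling e^{tJ} and conjugating by P, we get:

e^{tA} =
  [exp(-4*t), t*exp(-4*t), 0]
  [0, exp(-4*t), 0]
  [0, t*exp(-4*t), exp(-4*t)]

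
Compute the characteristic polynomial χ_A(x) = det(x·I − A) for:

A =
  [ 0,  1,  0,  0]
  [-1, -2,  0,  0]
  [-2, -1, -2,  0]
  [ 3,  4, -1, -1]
x^4 + 5*x^3 + 9*x^2 + 7*x + 2

Expanding det(x·I − A) (e.g. by cofactor expansion or by noting that A is similar to its Jordan form J, which has the same characteristic polynomial as A) gives
  χ_A(x) = x^4 + 5*x^3 + 9*x^2 + 7*x + 2
which factors as (x + 1)^3*(x + 2). The eigenvalues (with algebraic multiplicities) are λ = -2 with multiplicity 1, λ = -1 with multiplicity 3.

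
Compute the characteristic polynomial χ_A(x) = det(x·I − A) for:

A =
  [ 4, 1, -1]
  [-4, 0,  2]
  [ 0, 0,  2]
x^3 - 6*x^2 + 12*x - 8

Expanding det(x·I − A) (e.g. by cofactor expansion or by noting that A is similar to its Jordan form J, which has the same characteristic polynomial as A) gives
  χ_A(x) = x^3 - 6*x^2 + 12*x - 8
which factors as (x - 2)^3. The eigenvalues (with algebraic multiplicities) are λ = 2 with multiplicity 3.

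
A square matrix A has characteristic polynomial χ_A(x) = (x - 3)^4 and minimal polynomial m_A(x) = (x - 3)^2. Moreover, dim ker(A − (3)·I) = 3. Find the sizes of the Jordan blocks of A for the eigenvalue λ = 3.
Block sizes for λ = 3: [2, 1, 1]

Step 1 — from the characteristic polynomial, algebraic multiplicity of λ = 3 is 4. From dim ker(A − (3)·I) = 3, there are exactly 3 Jordan blocks for λ = 3.
Step 2 — from the minimal polynomial, the factor (x − 3)^2 tells us the largest block for λ = 3 has size 2.
Step 3 — with total size 4, 3 blocks, and largest block 2, the block sizes (in nonincreasing order) are [2, 1, 1].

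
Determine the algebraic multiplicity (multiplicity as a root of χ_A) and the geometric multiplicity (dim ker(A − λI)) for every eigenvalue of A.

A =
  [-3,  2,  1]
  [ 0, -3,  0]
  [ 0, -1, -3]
λ = -3: alg = 3, geom = 1

Step 1 — factor the characteristic polynomial to read off the algebraic multiplicities:
  χ_A(x) = (x + 3)^3

Step 2 — compute geometric multiplicities via the rank-nullity identity g(λ) = n − rank(A − λI):
  rank(A − (-3)·I) = 2, so dim ker(A − (-3)·I) = n − 2 = 1

Summary:
  λ = -3: algebraic multiplicity = 3, geometric multiplicity = 1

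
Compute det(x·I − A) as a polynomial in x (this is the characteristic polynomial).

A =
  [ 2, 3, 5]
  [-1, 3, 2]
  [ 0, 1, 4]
x^3 - 9*x^2 + 27*x - 27

Expanding det(x·I − A) (e.g. by cofactor expansion or by noting that A is similar to its Jordan form J, which has the same characteristic polynomial as A) gives
  χ_A(x) = x^3 - 9*x^2 + 27*x - 27
which factors as (x - 3)^3. The eigenvalues (with algebraic multiplicities) are λ = 3 with multiplicity 3.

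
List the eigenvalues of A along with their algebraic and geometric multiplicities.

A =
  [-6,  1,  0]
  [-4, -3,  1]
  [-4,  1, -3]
λ = -4: alg = 3, geom = 1

Step 1 — factor the characteristic polynomial to read off the algebraic multiplicities:
  χ_A(x) = (x + 4)^3

Step 2 — compute geometric multiplicities via the rank-nullity identity g(λ) = n − rank(A − λI):
  rank(A − (-4)·I) = 2, so dim ker(A − (-4)·I) = n − 2 = 1

Summary:
  λ = -4: algebraic multiplicity = 3, geometric multiplicity = 1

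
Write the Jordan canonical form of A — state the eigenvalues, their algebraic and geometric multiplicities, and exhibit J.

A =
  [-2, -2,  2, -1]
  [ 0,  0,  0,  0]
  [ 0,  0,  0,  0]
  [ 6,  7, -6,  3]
J_2(0) ⊕ J_1(0) ⊕ J_1(1)

The characteristic polynomial is
  det(x·I − A) = x^4 - x^3 = x^3*(x - 1)

Eigenvalues and multiplicities (the geometric multiplicity of λ is n − rank(A − λI), which equals the number of Jordan blocks for λ):
  λ = 0: algebraic multiplicity = 3, geometric multiplicity = 2
  λ = 1: algebraic multiplicity = 1, geometric multiplicity = 1

Determining the block sizes for each eigenvalue:
  λ = 0: 2 blocks summing to 3 forces exactly one block of size 2 and the rest size 1 → block sizes [2, 1]
  λ = 1: one block (gm = 1), so the single block has size am = 1 → block sizes [1]

Assembling the blocks gives a Jordan form
J =
  [0, 1, 0, 0]
  [0, 0, 0, 0]
  [0, 0, 0, 0]
  [0, 0, 0, 1]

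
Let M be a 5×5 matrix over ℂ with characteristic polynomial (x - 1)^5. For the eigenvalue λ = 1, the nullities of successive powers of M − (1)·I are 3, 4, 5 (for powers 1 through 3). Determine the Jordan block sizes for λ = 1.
Block sizes for λ = 1: [3, 1, 1]

From the dimensions of kernels of powers, the number of Jordan blocks of size at least j is d_j − d_{j−1} where d_j = dim ker(N^j) (with d_0 = 0). Computing the differences gives [3, 1, 1].
The number of blocks of size exactly k is (#blocks of size ≥ k) − (#blocks of size ≥ k + 1), so the partition is: 2 block(s) of size 1, 1 block(s) of size 3.
In nonincreasing order the block sizes are [3, 1, 1].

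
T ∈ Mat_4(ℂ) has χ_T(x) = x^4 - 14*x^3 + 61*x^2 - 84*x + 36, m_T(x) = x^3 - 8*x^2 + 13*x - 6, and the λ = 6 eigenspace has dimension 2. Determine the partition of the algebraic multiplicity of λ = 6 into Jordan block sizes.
Block sizes for λ = 6: [1, 1]

Step 1 — from the characteristic polynomial, algebraic multiplicity of λ = 6 is 2. From dim ker(T − (6)·I) = 2, there are exactly 2 Jordan blocks for λ = 6.
Step 2 — from the minimal polynomial, the factor (x − 6) tells us the largest block for λ = 6 has size 1.
Step 3 — with total size 2, 2 blocks, and largest block 1, the block sizes (in nonincreasing order) are [1, 1].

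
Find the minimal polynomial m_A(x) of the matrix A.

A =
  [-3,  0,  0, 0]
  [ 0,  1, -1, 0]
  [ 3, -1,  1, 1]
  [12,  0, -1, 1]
x^4 - 6*x^2 + 8*x - 3

The characteristic polynomial is χ_A(x) = (x - 1)^3*(x + 3), so the eigenvalues are known. The minimal polynomial is
  m_A(x) = Π_λ (x − λ)^{k_λ}
where k_λ is the size of the *largest* Jordan block for λ (equivalently, the smallest k with (A − λI)^k v = 0 for every generalised eigenvector v of λ).

  λ = -3: largest Jordan block has size 1, contributing (x + 3)
  λ = 1: largest Jordan block has size 3, contributing (x − 1)^3

So m_A(x) = (x - 1)^3*(x + 3) = x^4 - 6*x^2 + 8*x - 3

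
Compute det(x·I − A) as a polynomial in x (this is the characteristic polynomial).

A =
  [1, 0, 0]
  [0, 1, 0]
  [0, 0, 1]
x^3 - 3*x^2 + 3*x - 1

Expanding det(x·I − A) (e.g. by cofactor expansion or by noting that A is similar to its Jordan form J, which has the same characteristic polynomial as A) gives
  χ_A(x) = x^3 - 3*x^2 + 3*x - 1
which factors as (x - 1)^3. The eigenvalues (with algebraic multiplicities) are λ = 1 with multiplicity 3.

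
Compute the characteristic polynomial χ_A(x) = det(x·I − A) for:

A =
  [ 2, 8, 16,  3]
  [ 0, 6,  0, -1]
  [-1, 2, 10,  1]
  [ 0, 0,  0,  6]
x^4 - 24*x^3 + 216*x^2 - 864*x + 1296

Expanding det(x·I − A) (e.g. by cofactor expansion or by noting that A is similar to its Jordan form J, which has the same characteristic polynomial as A) gives
  χ_A(x) = x^4 - 24*x^3 + 216*x^2 - 864*x + 1296
which factors as (x - 6)^4. The eigenvalues (with algebraic multiplicities) are λ = 6 with multiplicity 4.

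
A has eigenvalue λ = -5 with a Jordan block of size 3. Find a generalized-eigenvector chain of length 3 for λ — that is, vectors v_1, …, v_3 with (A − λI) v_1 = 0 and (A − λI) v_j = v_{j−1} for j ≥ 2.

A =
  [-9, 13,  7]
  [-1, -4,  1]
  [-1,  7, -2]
A Jordan chain for λ = -5 of length 3:
v_1 = (-4, 2, -6)ᵀ
v_2 = (-4, -1, -1)ᵀ
v_3 = (1, 0, 0)ᵀ

Let N = A − (-5)·I. We want v_3 with N^3 v_3 = 0 but N^2 v_3 ≠ 0; then v_{j-1} := N · v_j for j = 3, …, 2.

Pick v_3 = (1, 0, 0)ᵀ.
Then v_2 = N · v_3 = (-4, -1, -1)ᵀ.
Then v_1 = N · v_2 = (-4, 2, -6)ᵀ.

Sanity check: (A − (-5)·I) v_1 = (0, 0, 0)ᵀ = 0. ✓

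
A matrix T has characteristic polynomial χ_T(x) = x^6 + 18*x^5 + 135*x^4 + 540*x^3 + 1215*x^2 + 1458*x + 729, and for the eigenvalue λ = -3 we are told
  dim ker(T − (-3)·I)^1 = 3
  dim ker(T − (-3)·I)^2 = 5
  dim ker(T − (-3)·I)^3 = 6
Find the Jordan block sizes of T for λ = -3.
Block sizes for λ = -3: [3, 2, 1]

From the dimensions of kernels of powers, the number of Jordan blocks of size at least j is d_j − d_{j−1} where d_j = dim ker(N^j) (with d_0 = 0). Computing the differences gives [3, 2, 1].
The number of blocks of size exactly k is (#blocks of size ≥ k) − (#blocks of size ≥ k + 1), so the partition is: 1 block(s) of size 1, 1 block(s) of size 2, 1 block(s) of size 3.
In nonincreasing order the block sizes are [3, 2, 1].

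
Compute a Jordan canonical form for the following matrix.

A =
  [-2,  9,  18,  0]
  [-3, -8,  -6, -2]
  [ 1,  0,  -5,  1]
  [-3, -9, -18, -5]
J_2(-5) ⊕ J_2(-5)

The characteristic polynomial is
  det(x·I − A) = x^4 + 20*x^3 + 150*x^2 + 500*x + 625 = (x + 5)^4

Eigenvalues and multiplicities (the geometric multiplicity of λ is n − rank(A − λI), which equals the number of Jordan blocks for λ):
  λ = -5: algebraic multiplicity = 4, geometric multiplicity = 2

Determining the block sizes for each eigenvalue:
  λ = -5: with am = 4 and gm = 2, the partition is not yet determined (e.g. several partitions of 4 into 2 parts exist). Let N = A − (-5)·I. Computing rank(N^1) = 2, rank(N^2) = 0; the number of blocks of size ≥ j is rank(N^{j−1}) − rank(N^j), giving [2, 2]. So we have 2 block(s) of size 2 → block sizes [2, 2]

Assembling the blocks gives a Jordan form
J =
  [-5,  1,  0,  0]
  [ 0, -5,  0,  0]
  [ 0,  0, -5,  1]
  [ 0,  0,  0, -5]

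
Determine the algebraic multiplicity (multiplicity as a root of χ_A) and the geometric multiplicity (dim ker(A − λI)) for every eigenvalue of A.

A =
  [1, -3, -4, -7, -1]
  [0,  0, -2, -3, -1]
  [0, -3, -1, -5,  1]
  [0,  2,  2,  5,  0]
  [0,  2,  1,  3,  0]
λ = 1: alg = 5, geom = 3

Step 1 — factor the characteristic polynomial to read off the algebraic multiplicities:
  χ_A(x) = (x - 1)^5

Step 2 — compute geometric multiplicities via the rank-nullity identity g(λ) = n − rank(A − λI):
  rank(A − (1)·I) = 2, so dim ker(A − (1)·I) = n − 2 = 3

Summary:
  λ = 1: algebraic multiplicity = 5, geometric multiplicity = 3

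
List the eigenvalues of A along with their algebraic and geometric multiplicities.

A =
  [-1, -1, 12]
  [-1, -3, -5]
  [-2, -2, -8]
λ = -4: alg = 3, geom = 1

Step 1 — factor the characteristic polynomial to read off the algebraic multiplicities:
  χ_A(x) = (x + 4)^3

Step 2 — compute geometric multiplicities via the rank-nullity identity g(λ) = n − rank(A − λI):
  rank(A − (-4)·I) = 2, so dim ker(A − (-4)·I) = n − 2 = 1

Summary:
  λ = -4: algebraic multiplicity = 3, geometric multiplicity = 1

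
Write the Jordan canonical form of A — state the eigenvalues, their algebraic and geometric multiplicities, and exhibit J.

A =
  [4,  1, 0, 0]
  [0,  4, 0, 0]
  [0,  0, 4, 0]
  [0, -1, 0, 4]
J_2(4) ⊕ J_1(4) ⊕ J_1(4)

The characteristic polynomial is
  det(x·I − A) = x^4 - 16*x^3 + 96*x^2 - 256*x + 256 = (x - 4)^4

Eigenvalues and multiplicities (the geometric multiplicity of λ is n − rank(A − λI), which equals the number of Jordan blocks for λ):
  λ = 4: algebraic multiplicity = 4, geometric multiplicity = 3

Determining the block sizes for each eigenvalue:
  λ = 4: 3 blocks summing to 4 forces exactly one block of size 2 and the rest size 1 → block sizes [2, 1, 1]

Assembling the blocks gives a Jordan form
J =
  [4, 1, 0, 0]
  [0, 4, 0, 0]
  [0, 0, 4, 0]
  [0, 0, 0, 4]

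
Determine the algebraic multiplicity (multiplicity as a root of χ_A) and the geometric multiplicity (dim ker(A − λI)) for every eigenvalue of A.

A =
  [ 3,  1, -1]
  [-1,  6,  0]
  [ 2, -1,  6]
λ = 5: alg = 3, geom = 1

Step 1 — factor the characteristic polynomial to read off the algebraic multiplicities:
  χ_A(x) = (x - 5)^3

Step 2 — compute geometric multiplicities via the rank-nullity identity g(λ) = n − rank(A − λI):
  rank(A − (5)·I) = 2, so dim ker(A − (5)·I) = n − 2 = 1

Summary:
  λ = 5: algebraic multiplicity = 3, geometric multiplicity = 1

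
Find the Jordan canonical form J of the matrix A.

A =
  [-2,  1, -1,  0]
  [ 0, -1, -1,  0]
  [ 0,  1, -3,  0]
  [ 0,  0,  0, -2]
J_2(-2) ⊕ J_1(-2) ⊕ J_1(-2)

The characteristic polynomial is
  det(x·I − A) = x^4 + 8*x^3 + 24*x^2 + 32*x + 16 = (x + 2)^4

Eigenvalues and multiplicities (the geometric multiplicity of λ is n − rank(A − λI), which equals the number of Jordan blocks for λ):
  λ = -2: algebraic multiplicity = 4, geometric multiplicity = 3

Determining the block sizes for each eigenvalue:
  λ = -2: 3 blocks summing to 4 forces exactly one block of size 2 and the rest size 1 → block sizes [2, 1, 1]

Assembling the blocks gives a Jordan form
J =
  [-2,  1,  0,  0]
  [ 0, -2,  0,  0]
  [ 0,  0, -2,  0]
  [ 0,  0,  0, -2]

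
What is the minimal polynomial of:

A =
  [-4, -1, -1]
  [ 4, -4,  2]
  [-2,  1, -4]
x^3 + 12*x^2 + 48*x + 64

The characteristic polynomial is χ_A(x) = (x + 4)^3, so the eigenvalues are known. The minimal polynomial is
  m_A(x) = Π_λ (x − λ)^{k_λ}
where k_λ is the size of the *largest* Jordan block for λ (equivalently, the smallest k with (A − λI)^k v = 0 for every generalised eigenvector v of λ).

  λ = -4: largest Jordan block has size 3, contributing (x + 4)^3

So m_A(x) = (x + 4)^3 = x^3 + 12*x^2 + 48*x + 64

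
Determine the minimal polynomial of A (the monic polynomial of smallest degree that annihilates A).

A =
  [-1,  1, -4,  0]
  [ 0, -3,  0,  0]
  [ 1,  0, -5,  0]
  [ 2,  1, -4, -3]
x^3 + 9*x^2 + 27*x + 27

The characteristic polynomial is χ_A(x) = (x + 3)^4, so the eigenvalues are known. The minimal polynomial is
  m_A(x) = Π_λ (x − λ)^{k_λ}
where k_λ is the size of the *largest* Jordan block for λ (equivalently, the smallest k with (A − λI)^k v = 0 for every generalised eigenvector v of λ).

  λ = -3: largest Jordan block has size 3, contributing (x + 3)^3

So m_A(x) = (x + 3)^3 = x^3 + 9*x^2 + 27*x + 27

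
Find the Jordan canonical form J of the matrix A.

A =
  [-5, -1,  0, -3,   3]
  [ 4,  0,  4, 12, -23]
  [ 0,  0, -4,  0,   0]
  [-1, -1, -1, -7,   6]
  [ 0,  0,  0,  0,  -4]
J_3(-4) ⊕ J_2(-4)

The characteristic polynomial is
  det(x·I − A) = x^5 + 20*x^4 + 160*x^3 + 640*x^2 + 1280*x + 1024 = (x + 4)^5

Eigenvalues and multiplicities (the geometric multiplicity of λ is n − rank(A − λI), which equals the number of Jordan blocks for λ):
  λ = -4: algebraic multiplicity = 5, geometric multiplicity = 2

Determining the block sizes for each eigenvalue:
  λ = -4: with am = 5 and gm = 2, the partition is not yet determined (e.g. several partitions of 5 into 2 parts exist). Let N = A − (-4)·I. Computing rank(N^1) = 3, rank(N^2) = 1, rank(N^3) = 0; the number of blocks of size ≥ j is rank(N^{j−1}) − rank(N^j), giving [2, 2, 1]. So we have 1 block(s) of size 3, 1 block(s) of size 2 → block sizes [3, 2]

Assembling the blocks gives a Jordan form
J =
  [-4,  1,  0,  0,  0]
  [ 0, -4,  1,  0,  0]
  [ 0,  0, -4,  0,  0]
  [ 0,  0,  0, -4,  1]
  [ 0,  0,  0,  0, -4]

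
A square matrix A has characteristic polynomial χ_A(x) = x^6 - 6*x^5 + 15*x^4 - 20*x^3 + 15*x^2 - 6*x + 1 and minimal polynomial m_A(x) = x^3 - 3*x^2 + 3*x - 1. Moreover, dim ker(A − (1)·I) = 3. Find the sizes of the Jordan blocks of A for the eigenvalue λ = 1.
Block sizes for λ = 1: [3, 2, 1]

Step 1 — from the characteristic polynomial, algebraic multiplicity of λ = 1 is 6. From dim ker(A − (1)·I) = 3, there are exactly 3 Jordan blocks for λ = 1.
Step 2 — from the minimal polynomial, the factor (x − 1)^3 tells us the largest block for λ = 1 has size 3.
Step 3 — with total size 6, 3 blocks, and largest block 3, the block sizes (in nonincreasing order) are [3, 2, 1].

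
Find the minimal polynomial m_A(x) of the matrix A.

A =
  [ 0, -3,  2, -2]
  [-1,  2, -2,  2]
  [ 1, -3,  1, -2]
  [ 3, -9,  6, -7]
x^2 + 2*x + 1

The characteristic polynomial is χ_A(x) = (x + 1)^4, so the eigenvalues are known. The minimal polynomial is
  m_A(x) = Π_λ (x − λ)^{k_λ}
where k_λ is the size of the *largest* Jordan block for λ (equivalently, the smallest k with (A − λI)^k v = 0 for every generalised eigenvector v of λ).

  λ = -1: largest Jordan block has size 2, contributing (x + 1)^2

So m_A(x) = (x + 1)^2 = x^2 + 2*x + 1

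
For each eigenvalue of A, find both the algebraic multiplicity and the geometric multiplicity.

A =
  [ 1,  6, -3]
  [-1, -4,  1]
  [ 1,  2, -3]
λ = -2: alg = 3, geom = 2

Step 1 — factor the characteristic polynomial to read off the algebraic multiplicities:
  χ_A(x) = (x + 2)^3

Step 2 — compute geometric multiplicities via the rank-nullity identity g(λ) = n − rank(A − λI):
  rank(A − (-2)·I) = 1, so dim ker(A − (-2)·I) = n − 1 = 2

Summary:
  λ = -2: algebraic multiplicity = 3, geometric multiplicity = 2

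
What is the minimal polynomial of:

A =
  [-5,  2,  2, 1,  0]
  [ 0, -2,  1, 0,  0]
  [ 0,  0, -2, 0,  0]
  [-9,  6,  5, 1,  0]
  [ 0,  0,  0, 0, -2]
x^3 + 6*x^2 + 12*x + 8

The characteristic polynomial is χ_A(x) = (x + 2)^5, so the eigenvalues are known. The minimal polynomial is
  m_A(x) = Π_λ (x − λ)^{k_λ}
where k_λ is the size of the *largest* Jordan block for λ (equivalently, the smallest k with (A − λI)^k v = 0 for every generalised eigenvector v of λ).

  λ = -2: largest Jordan block has size 3, contributing (x + 2)^3

So m_A(x) = (x + 2)^3 = x^3 + 6*x^2 + 12*x + 8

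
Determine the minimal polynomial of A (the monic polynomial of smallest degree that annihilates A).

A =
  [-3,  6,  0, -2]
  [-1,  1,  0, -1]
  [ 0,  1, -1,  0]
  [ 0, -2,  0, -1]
x^3 + 3*x^2 + 3*x + 1

The characteristic polynomial is χ_A(x) = (x + 1)^4, so the eigenvalues are known. The minimal polynomial is
  m_A(x) = Π_λ (x − λ)^{k_λ}
where k_λ is the size of the *largest* Jordan block for λ (equivalently, the smallest k with (A − λI)^k v = 0 for every generalised eigenvector v of λ).

  λ = -1: largest Jordan block has size 3, contributing (x + 1)^3

So m_A(x) = (x + 1)^3 = x^3 + 3*x^2 + 3*x + 1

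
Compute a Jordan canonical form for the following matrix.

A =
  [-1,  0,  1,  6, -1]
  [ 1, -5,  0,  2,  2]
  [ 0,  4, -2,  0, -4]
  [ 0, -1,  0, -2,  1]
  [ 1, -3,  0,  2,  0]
J_3(-2) ⊕ J_2(-2)

The characteristic polynomial is
  det(x·I − A) = x^5 + 10*x^4 + 40*x^3 + 80*x^2 + 80*x + 32 = (x + 2)^5

Eigenvalues and multiplicities (the geometric multiplicity of λ is n − rank(A − λI), which equals the number of Jordan blocks for λ):
  λ = -2: algebraic multiplicity = 5, geometric multiplicity = 2

Determining the block sizes for each eigenvalue:
  λ = -2: with am = 5 and gm = 2, the partition is not yet determined (e.g. several partitions of 5 into 2 parts exist). Let N = A − (-2)·I. Computing rank(N^1) = 3, rank(N^2) = 1, rank(N^3) = 0; the number of blocks of size ≥ j is rank(N^{j−1}) − rank(N^j), giving [2, 2, 1]. So we have 1 block(s) of size 3, 1 block(s) of size 2 → block sizes [3, 2]

Assembling the blocks gives a Jordan form
J =
  [-2,  1,  0,  0,  0]
  [ 0, -2,  1,  0,  0]
  [ 0,  0, -2,  0,  0]
  [ 0,  0,  0, -2,  1]
  [ 0,  0,  0,  0, -2]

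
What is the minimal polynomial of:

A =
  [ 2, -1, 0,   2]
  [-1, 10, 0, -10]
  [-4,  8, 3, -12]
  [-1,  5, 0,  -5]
x^4 - 10*x^3 + 32*x^2 - 38*x + 15

The characteristic polynomial is χ_A(x) = (x - 5)*(x - 3)*(x - 1)^2, so the eigenvalues are known. The minimal polynomial is
  m_A(x) = Π_λ (x − λ)^{k_λ}
where k_λ is the size of the *largest* Jordan block for λ (equivalently, the smallest k with (A − λI)^k v = 0 for every generalised eigenvector v of λ).

  λ = 1: largest Jordan block has size 2, contributing (x − 1)^2
  λ = 3: largest Jordan block has size 1, contributing (x − 3)
  λ = 5: largest Jordan block has size 1, contributing (x − 5)

So m_A(x) = (x - 5)*(x - 3)*(x - 1)^2 = x^4 - 10*x^3 + 32*x^2 - 38*x + 15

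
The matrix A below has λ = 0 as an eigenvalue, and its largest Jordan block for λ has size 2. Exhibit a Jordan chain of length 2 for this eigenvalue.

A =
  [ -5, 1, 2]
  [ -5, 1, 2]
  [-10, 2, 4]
A Jordan chain for λ = 0 of length 2:
v_1 = (-5, -5, -10)ᵀ
v_2 = (1, 0, 0)ᵀ

Let N = A − (0)·I. We want v_2 with N^2 v_2 = 0 but N^1 v_2 ≠ 0; then v_{j-1} := N · v_j for j = 2, …, 2.

Pick v_2 = (1, 0, 0)ᵀ.
Then v_1 = N · v_2 = (-5, -5, -10)ᵀ.

Sanity check: (A − (0)·I) v_1 = (0, 0, 0)ᵀ = 0. ✓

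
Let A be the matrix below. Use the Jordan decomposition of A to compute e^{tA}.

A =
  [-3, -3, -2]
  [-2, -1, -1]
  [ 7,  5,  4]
e^{tA} =
  [t^2/2 - 3*t + 1, t^2 - 3*t, t^2/2 - 2*t]
  [t^2/2 - 2*t, t^2 - t + 1, t^2/2 - t]
  [-3*t^2/2 + 7*t, -3*t^2 + 5*t, -3*t^2/2 + 4*t + 1]

Strategy: write A = P · J · P⁻¹ where J is a Jordan canonical form, so e^{tA} = P · e^{tJ} · P⁻¹, and e^{tJ} can be computed block-by-block.

A has Jordan form
J =
  [0, 1, 0]
  [0, 0, 1]
  [0, 0, 0]
(up to reordering of blocks).

Per-block formulas:
  For a 3×3 Jordan block J_3(0): exp(t · J_3(0)) = e^(0t)·(I + t·N + (t^2/2)·N^2), where N is the 3×3 nilpotent shift.

After assembling e^{tJ} and conjugating by P, we get:

e^{tA} =
  [t^2/2 - 3*t + 1, t^2 - 3*t, t^2/2 - 2*t]
  [t^2/2 - 2*t, t^2 - t + 1, t^2/2 - t]
  [-3*t^2/2 + 7*t, -3*t^2 + 5*t, -3*t^2/2 + 4*t + 1]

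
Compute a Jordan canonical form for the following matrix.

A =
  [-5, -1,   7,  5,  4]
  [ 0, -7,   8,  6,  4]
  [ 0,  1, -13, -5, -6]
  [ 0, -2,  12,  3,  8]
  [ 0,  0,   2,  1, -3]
J_3(-5) ⊕ J_2(-5)

The characteristic polynomial is
  det(x·I − A) = x^5 + 25*x^4 + 250*x^3 + 1250*x^2 + 3125*x + 3125 = (x + 5)^5

Eigenvalues and multiplicities (the geometric multiplicity of λ is n − rank(A − λI), which equals the number of Jordan blocks for λ):
  λ = -5: algebraic multiplicity = 5, geometric multiplicity = 2

Determining the block sizes for each eigenvalue:
  λ = -5: with am = 5 and gm = 2, the partition is not yet determined (e.g. several partitions of 5 into 2 parts exist). Let N = A − (-5)·I. Computing rank(N^1) = 3, rank(N^2) = 1, rank(N^3) = 0; the number of blocks of size ≥ j is rank(N^{j−1}) − rank(N^j), giving [2, 2, 1]. So we have 1 block(s) of size 3, 1 block(s) of size 2 → block sizes [3, 2]

Assembling the blocks gives a Jordan form
J =
  [-5,  1,  0,  0,  0]
  [ 0, -5,  1,  0,  0]
  [ 0,  0, -5,  0,  0]
  [ 0,  0,  0, -5,  1]
  [ 0,  0,  0,  0, -5]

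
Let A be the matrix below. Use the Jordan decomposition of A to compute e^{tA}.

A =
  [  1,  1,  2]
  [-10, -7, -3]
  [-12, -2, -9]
e^{tA} =
  [t^2*exp(-5*t) + 6*t*exp(-5*t) + exp(-5*t), t*exp(-5*t), t^2*exp(-5*t)/2 + 2*t*exp(-5*t)]
  [-2*t^2*exp(-5*t) - 10*t*exp(-5*t), -2*t*exp(-5*t) + exp(-5*t), -t^2*exp(-5*t) - 3*t*exp(-5*t)]
  [-2*t^2*exp(-5*t) - 12*t*exp(-5*t), -2*t*exp(-5*t), -t^2*exp(-5*t) - 4*t*exp(-5*t) + exp(-5*t)]

Strategy: write A = P · J · P⁻¹ where J is a Jordan canonical form, so e^{tA} = P · e^{tJ} · P⁻¹, and e^{tJ} can be computed block-by-block.

A has Jordan form
J =
  [-5,  1,  0]
  [ 0, -5,  1]
  [ 0,  0, -5]
(up to reordering of blocks).

Per-block formulas:
  For a 3×3 Jordan block J_3(-5): exp(t · J_3(-5)) = e^(-5t)·(I + t·N + (t^2/2)·N^2), where N is the 3×3 nilpotent shift.

After assembling e^{tJ} and conjugating by P, we get:

e^{tA} =
  [t^2*exp(-5*t) + 6*t*exp(-5*t) + exp(-5*t), t*exp(-5*t), t^2*exp(-5*t)/2 + 2*t*exp(-5*t)]
  [-2*t^2*exp(-5*t) - 10*t*exp(-5*t), -2*t*exp(-5*t) + exp(-5*t), -t^2*exp(-5*t) - 3*t*exp(-5*t)]
  [-2*t^2*exp(-5*t) - 12*t*exp(-5*t), -2*t*exp(-5*t), -t^2*exp(-5*t) - 4*t*exp(-5*t) + exp(-5*t)]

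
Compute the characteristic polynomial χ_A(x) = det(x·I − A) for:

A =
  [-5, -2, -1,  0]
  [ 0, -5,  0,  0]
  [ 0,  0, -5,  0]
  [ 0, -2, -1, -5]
x^4 + 20*x^3 + 150*x^2 + 500*x + 625

Expanding det(x·I − A) (e.g. by cofactor expansion or by noting that A is similar to its Jordan form J, which has the same characteristic polynomial as A) gives
  χ_A(x) = x^4 + 20*x^3 + 150*x^2 + 500*x + 625
which factors as (x + 5)^4. The eigenvalues (with algebraic multiplicities) are λ = -5 with multiplicity 4.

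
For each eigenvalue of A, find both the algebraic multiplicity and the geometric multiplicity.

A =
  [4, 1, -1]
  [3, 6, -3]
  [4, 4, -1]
λ = 3: alg = 3, geom = 2

Step 1 — factor the characteristic polynomial to read off the algebraic multiplicities:
  χ_A(x) = (x - 3)^3

Step 2 — compute geometric multiplicities via the rank-nullity identity g(λ) = n − rank(A − λI):
  rank(A − (3)·I) = 1, so dim ker(A − (3)·I) = n − 1 = 2

Summary:
  λ = 3: algebraic multiplicity = 3, geometric multiplicity = 2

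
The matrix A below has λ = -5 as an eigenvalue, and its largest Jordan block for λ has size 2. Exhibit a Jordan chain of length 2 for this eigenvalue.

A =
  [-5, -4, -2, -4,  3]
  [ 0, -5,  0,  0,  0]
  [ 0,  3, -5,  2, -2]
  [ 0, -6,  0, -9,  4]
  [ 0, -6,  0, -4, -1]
A Jordan chain for λ = -5 of length 2:
v_1 = (-4, 0, 3, -6, -6)ᵀ
v_2 = (0, 1, 0, 0, 0)ᵀ

Let N = A − (-5)·I. We want v_2 with N^2 v_2 = 0 but N^1 v_2 ≠ 0; then v_{j-1} := N · v_j for j = 2, …, 2.

Pick v_2 = (0, 1, 0, 0, 0)ᵀ.
Then v_1 = N · v_2 = (-4, 0, 3, -6, -6)ᵀ.

Sanity check: (A − (-5)·I) v_1 = (0, 0, 0, 0, 0)ᵀ = 0. ✓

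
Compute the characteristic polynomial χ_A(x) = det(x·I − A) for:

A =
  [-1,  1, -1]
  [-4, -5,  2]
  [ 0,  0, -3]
x^3 + 9*x^2 + 27*x + 27

Expanding det(x·I − A) (e.g. by cofactor expansion or by noting that A is similar to its Jordan form J, which has the same characteristic polynomial as A) gives
  χ_A(x) = x^3 + 9*x^2 + 27*x + 27
which factors as (x + 3)^3. The eigenvalues (with algebraic multiplicities) are λ = -3 with multiplicity 3.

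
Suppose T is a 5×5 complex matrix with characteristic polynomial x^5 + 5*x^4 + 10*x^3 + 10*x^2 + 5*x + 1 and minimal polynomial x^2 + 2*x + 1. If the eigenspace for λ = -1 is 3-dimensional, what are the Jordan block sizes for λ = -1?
Block sizes for λ = -1: [2, 2, 1]

Step 1 — from the characteristic polynomial, algebraic multiplicity of λ = -1 is 5. From dim ker(T − (-1)·I) = 3, there are exactly 3 Jordan blocks for λ = -1.
Step 2 — from the minimal polynomial, the factor (x + 1)^2 tells us the largest block for λ = -1 has size 2.
Step 3 — with total size 5, 3 blocks, and largest block 2, the block sizes (in nonincreasing order) are [2, 2, 1].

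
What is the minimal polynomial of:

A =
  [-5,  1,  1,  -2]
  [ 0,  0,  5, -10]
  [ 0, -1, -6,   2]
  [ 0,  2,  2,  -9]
x^2 + 10*x + 25

The characteristic polynomial is χ_A(x) = (x + 5)^4, so the eigenvalues are known. The minimal polynomial is
  m_A(x) = Π_λ (x − λ)^{k_λ}
where k_λ is the size of the *largest* Jordan block for λ (equivalently, the smallest k with (A − λI)^k v = 0 for every generalised eigenvector v of λ).

  λ = -5: largest Jordan block has size 2, contributing (x + 5)^2

So m_A(x) = (x + 5)^2 = x^2 + 10*x + 25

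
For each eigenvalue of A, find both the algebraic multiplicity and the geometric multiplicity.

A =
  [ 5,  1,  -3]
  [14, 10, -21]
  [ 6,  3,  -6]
λ = 3: alg = 3, geom = 2

Step 1 — factor the characteristic polynomial to read off the algebraic multiplicities:
  χ_A(x) = (x - 3)^3

Step 2 — compute geometric multiplicities via the rank-nullity identity g(λ) = n − rank(A − λI):
  rank(A − (3)·I) = 1, so dim ker(A − (3)·I) = n − 1 = 2

Summary:
  λ = 3: algebraic multiplicity = 3, geometric multiplicity = 2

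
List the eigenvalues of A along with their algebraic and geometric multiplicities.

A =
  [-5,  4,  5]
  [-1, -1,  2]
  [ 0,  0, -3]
λ = -3: alg = 3, geom = 1

Step 1 — factor the characteristic polynomial to read off the algebraic multiplicities:
  χ_A(x) = (x + 3)^3

Step 2 — compute geometric multiplicities via the rank-nullity identity g(λ) = n − rank(A − λI):
  rank(A − (-3)·I) = 2, so dim ker(A − (-3)·I) = n − 2 = 1

Summary:
  λ = -3: algebraic multiplicity = 3, geometric multiplicity = 1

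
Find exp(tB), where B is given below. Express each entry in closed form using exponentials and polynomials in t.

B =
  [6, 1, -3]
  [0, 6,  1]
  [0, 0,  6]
e^{tB} =
  [exp(6*t), t*exp(6*t), t^2*exp(6*t)/2 - 3*t*exp(6*t)]
  [0, exp(6*t), t*exp(6*t)]
  [0, 0, exp(6*t)]

Strategy: write B = P · J · P⁻¹ where J is a Jordan canonical form, so e^{tB} = P · e^{tJ} · P⁻¹, and e^{tJ} can be computed block-by-block.

B has Jordan form
J =
  [6, 1, 0]
  [0, 6, 1]
  [0, 0, 6]
(up to reordering of blocks).

Per-block formulas:
  For a 3×3 Jordan block J_3(6): exp(t · J_3(6)) = e^(6t)·(I + t·N + (t^2/2)·N^2), where N is the 3×3 nilpotent shift.

After assembling e^{tJ} and conjugating by P, we get:

e^{tB} =
  [exp(6*t), t*exp(6*t), t^2*exp(6*t)/2 - 3*t*exp(6*t)]
  [0, exp(6*t), t*exp(6*t)]
  [0, 0, exp(6*t)]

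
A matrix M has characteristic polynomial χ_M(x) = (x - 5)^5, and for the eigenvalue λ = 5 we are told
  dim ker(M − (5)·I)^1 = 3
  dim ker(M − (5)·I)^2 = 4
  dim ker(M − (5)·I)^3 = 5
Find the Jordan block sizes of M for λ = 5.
Block sizes for λ = 5: [3, 1, 1]

From the dimensions of kernels of powers, the number of Jordan blocks of size at least j is d_j − d_{j−1} where d_j = dim ker(N^j) (with d_0 = 0). Computing the differences gives [3, 1, 1].
The number of blocks of size exactly k is (#blocks of size ≥ k) − (#blocks of size ≥ k + 1), so the partition is: 2 block(s) of size 1, 1 block(s) of size 3.
In nonincreasing order the block sizes are [3, 1, 1].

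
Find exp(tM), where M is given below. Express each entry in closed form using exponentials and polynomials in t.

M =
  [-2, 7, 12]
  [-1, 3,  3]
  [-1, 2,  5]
e^{tM} =
  [-3*t^2*exp(2*t)/2 - 4*t*exp(2*t) + exp(2*t), 3*t^2*exp(2*t)/2 + 7*t*exp(2*t), 9*t^2*exp(2*t)/2 + 12*t*exp(2*t)]
  [-t*exp(2*t), t*exp(2*t) + exp(2*t), 3*t*exp(2*t)]
  [-t^2*exp(2*t)/2 - t*exp(2*t), t^2*exp(2*t)/2 + 2*t*exp(2*t), 3*t^2*exp(2*t)/2 + 3*t*exp(2*t) + exp(2*t)]

Strategy: write M = P · J · P⁻¹ where J is a Jordan canonical form, so e^{tM} = P · e^{tJ} · P⁻¹, and e^{tJ} can be computed block-by-block.

M has Jordan form
J =
  [2, 1, 0]
  [0, 2, 1]
  [0, 0, 2]
(up to reordering of blocks).

Per-block formulas:
  For a 3×3 Jordan block J_3(2): exp(t · J_3(2)) = e^(2t)·(I + t·N + (t^2/2)·N^2), where N is the 3×3 nilpotent shift.

After assembling e^{tJ} and conjugating by P, we get:

e^{tM} =
  [-3*t^2*exp(2*t)/2 - 4*t*exp(2*t) + exp(2*t), 3*t^2*exp(2*t)/2 + 7*t*exp(2*t), 9*t^2*exp(2*t)/2 + 12*t*exp(2*t)]
  [-t*exp(2*t), t*exp(2*t) + exp(2*t), 3*t*exp(2*t)]
  [-t^2*exp(2*t)/2 - t*exp(2*t), t^2*exp(2*t)/2 + 2*t*exp(2*t), 3*t^2*exp(2*t)/2 + 3*t*exp(2*t) + exp(2*t)]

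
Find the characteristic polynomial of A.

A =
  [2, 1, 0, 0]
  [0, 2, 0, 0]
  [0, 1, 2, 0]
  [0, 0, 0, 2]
x^4 - 8*x^3 + 24*x^2 - 32*x + 16

Expanding det(x·I − A) (e.g. by cofactor expansion or by noting that A is similar to its Jordan form J, which has the same characteristic polynomial as A) gives
  χ_A(x) = x^4 - 8*x^3 + 24*x^2 - 32*x + 16
which factors as (x - 2)^4. The eigenvalues (with algebraic multiplicities) are λ = 2 with multiplicity 4.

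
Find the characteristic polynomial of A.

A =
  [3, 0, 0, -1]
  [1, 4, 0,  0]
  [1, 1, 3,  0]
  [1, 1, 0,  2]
x^4 - 12*x^3 + 54*x^2 - 108*x + 81

Expanding det(x·I − A) (e.g. by cofactor expansion or by noting that A is similar to its Jordan form J, which has the same characteristic polynomial as A) gives
  χ_A(x) = x^4 - 12*x^3 + 54*x^2 - 108*x + 81
which factors as (x - 3)^4. The eigenvalues (with algebraic multiplicities) are λ = 3 with multiplicity 4.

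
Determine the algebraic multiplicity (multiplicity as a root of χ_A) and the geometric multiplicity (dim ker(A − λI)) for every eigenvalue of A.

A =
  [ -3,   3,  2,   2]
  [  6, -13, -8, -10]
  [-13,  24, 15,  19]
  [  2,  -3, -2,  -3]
λ = -1: alg = 4, geom = 2

Step 1 — factor the characteristic polynomial to read off the algebraic multiplicities:
  χ_A(x) = (x + 1)^4

Step 2 — compute geometric multiplicities via the rank-nullity identity g(λ) = n − rank(A − λI):
  rank(A − (-1)·I) = 2, so dim ker(A − (-1)·I) = n − 2 = 2

Summary:
  λ = -1: algebraic multiplicity = 4, geometric multiplicity = 2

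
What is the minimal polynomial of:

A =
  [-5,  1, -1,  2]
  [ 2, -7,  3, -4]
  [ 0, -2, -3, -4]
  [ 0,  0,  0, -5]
x^3 + 15*x^2 + 75*x + 125

The characteristic polynomial is χ_A(x) = (x + 5)^4, so the eigenvalues are known. The minimal polynomial is
  m_A(x) = Π_λ (x − λ)^{k_λ}
where k_λ is the size of the *largest* Jordan block for λ (equivalently, the smallest k with (A − λI)^k v = 0 for every generalised eigenvector v of λ).

  λ = -5: largest Jordan block has size 3, contributing (x + 5)^3

So m_A(x) = (x + 5)^3 = x^3 + 15*x^2 + 75*x + 125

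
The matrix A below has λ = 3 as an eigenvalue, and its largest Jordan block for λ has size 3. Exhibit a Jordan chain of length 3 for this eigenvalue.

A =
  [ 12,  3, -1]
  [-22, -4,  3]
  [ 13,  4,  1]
A Jordan chain for λ = 3 of length 3:
v_1 = (2, -5, 3)ᵀ
v_2 = (9, -22, 13)ᵀ
v_3 = (1, 0, 0)ᵀ

Let N = A − (3)·I. We want v_3 with N^3 v_3 = 0 but N^2 v_3 ≠ 0; then v_{j-1} := N · v_j for j = 3, …, 2.

Pick v_3 = (1, 0, 0)ᵀ.
Then v_2 = N · v_3 = (9, -22, 13)ᵀ.
Then v_1 = N · v_2 = (2, -5, 3)ᵀ.

Sanity check: (A − (3)·I) v_1 = (0, 0, 0)ᵀ = 0. ✓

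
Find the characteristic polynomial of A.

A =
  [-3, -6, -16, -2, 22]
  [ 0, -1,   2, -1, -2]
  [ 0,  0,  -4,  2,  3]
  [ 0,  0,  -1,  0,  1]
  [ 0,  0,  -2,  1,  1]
x^5 + 7*x^4 + 18*x^3 + 22*x^2 + 13*x + 3

Expanding det(x·I − A) (e.g. by cofactor expansion or by noting that A is similar to its Jordan form J, which has the same characteristic polynomial as A) gives
  χ_A(x) = x^5 + 7*x^4 + 18*x^3 + 22*x^2 + 13*x + 3
which factors as (x + 1)^4*(x + 3). The eigenvalues (with algebraic multiplicities) are λ = -3 with multiplicity 1, λ = -1 with multiplicity 4.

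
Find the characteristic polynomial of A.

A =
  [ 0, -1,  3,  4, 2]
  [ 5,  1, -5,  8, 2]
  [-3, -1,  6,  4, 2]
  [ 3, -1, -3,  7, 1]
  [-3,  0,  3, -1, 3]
x^5 - 17*x^4 + 115*x^3 - 387*x^2 + 648*x - 432

Expanding det(x·I − A) (e.g. by cofactor expansion or by noting that A is similar to its Jordan form J, which has the same characteristic polynomial as A) gives
  χ_A(x) = x^5 - 17*x^4 + 115*x^3 - 387*x^2 + 648*x - 432
which factors as (x - 4)^2*(x - 3)^3. The eigenvalues (with algebraic multiplicities) are λ = 3 with multiplicity 3, λ = 4 with multiplicity 2.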